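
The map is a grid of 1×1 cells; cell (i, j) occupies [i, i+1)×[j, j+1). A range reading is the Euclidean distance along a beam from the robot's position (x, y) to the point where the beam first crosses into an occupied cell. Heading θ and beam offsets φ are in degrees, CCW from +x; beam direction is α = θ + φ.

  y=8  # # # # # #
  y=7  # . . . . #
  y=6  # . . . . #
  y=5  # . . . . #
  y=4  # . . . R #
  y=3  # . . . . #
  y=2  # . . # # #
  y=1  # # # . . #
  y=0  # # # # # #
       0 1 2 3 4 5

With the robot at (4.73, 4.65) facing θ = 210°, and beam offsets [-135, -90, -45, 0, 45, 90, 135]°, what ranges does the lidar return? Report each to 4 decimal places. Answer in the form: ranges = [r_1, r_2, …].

ranges = [1.0432, 3.8682, 3.8616, 4.3070, 1.7082, 0.5400, 0.2795]

beam 1: φ=-135°, α=75°
  direction (0.2588, 0.9659); cell (4,4); t to first gridline: x 1.0432, y 0.3623 (then +3.8637 / +1.0353)
    (4,5) via y @ 0.3623
    (5,5) via x @ 1.0432  # hit
  → r_1 = 1.0432
beam 2: φ=-90°, α=120°
  direction (-0.5000, 0.8660); cell (4,4); t to first gridline: x 1.4600, y 0.4041 (then +2.0000 / +1.1547)
    (4,5) via y @ 0.4041
    (3,5) via x @ 1.4600
    (3,6) via y @ 1.5588
    (3,7) via y @ 2.7135
    (2,7) via x @ 3.4600
    (2,8) via y @ 3.8682  # hit
  → r_2 = 3.8682
beam 3: φ=-45°, α=165°
  direction (-0.9659, 0.2588); cell (4,4); t to first gridline: x 0.7558, y 1.3523 (then +1.0353 / +3.8637)
    (3,4) via x @ 0.7558
    (3,5) via y @ 1.3523
    (2,5) via x @ 1.7910
    (1,5) via x @ 2.8263
    (0,5) via x @ 3.8616  # hit
  → r_3 = 3.8616
beam 4: φ=0°, α=210°
  direction (-0.8660, -0.5000); cell (4,4); t to first gridline: x 0.8429, y 1.3000 (then +1.1547 / +2.0000)
    (3,4) via x @ 0.8429
    (3,3) via y @ 1.3000
    (2,3) via x @ 1.9976
    (1,3) via x @ 3.1523
    (1,2) via y @ 3.3000
    (0,2) via x @ 4.3070  # hit
  → r_4 = 4.3070
beam 5: φ=45°, α=255°
  direction (-0.2588, -0.9659); cell (4,4); t to first gridline: x 2.8205, y 0.6729 (then +3.8637 / +1.0353)
    (4,3) via y @ 0.6729
    (4,2) via y @ 1.7082  # hit
  → r_5 = 1.7082
beam 6: φ=90°, α=300°
  direction (0.5000, -0.8660); cell (4,4); t to first gridline: x 0.5400, y 0.7506 (then +2.0000 / +1.1547)
    (5,4) via x @ 0.5400  # hit
  → r_6 = 0.5400
beam 7: φ=135°, α=345°
  direction (0.9659, -0.2588); cell (4,4); t to first gridline: x 0.2795, y 2.5114 (then +1.0353 / +3.8637)
    (5,4) via x @ 0.2795  # hit
  → r_7 = 0.2795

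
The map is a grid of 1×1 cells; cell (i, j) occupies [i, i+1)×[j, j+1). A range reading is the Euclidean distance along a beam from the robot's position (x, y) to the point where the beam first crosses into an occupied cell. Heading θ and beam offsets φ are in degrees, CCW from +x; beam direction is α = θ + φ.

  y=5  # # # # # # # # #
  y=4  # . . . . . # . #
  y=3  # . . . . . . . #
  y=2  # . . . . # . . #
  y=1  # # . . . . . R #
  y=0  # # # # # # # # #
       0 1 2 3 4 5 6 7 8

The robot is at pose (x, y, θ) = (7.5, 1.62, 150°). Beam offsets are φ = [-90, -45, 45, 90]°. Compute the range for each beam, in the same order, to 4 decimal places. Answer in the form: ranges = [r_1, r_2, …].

beam 1: φ=-90°, α=60°
  dir = (cos 60°, sin 60°) = (0.5000, 0.8660); from cell (7,1)
  next x-line at t=1.0000, next y-line at t=0.4388; Δt_x=2.0000, Δt_y=1.1547
    y: enter (7,2) at t=0.4388
    x: enter (8,2) at t=1.0000 ← occupied
  → r_1 = 1.0000
beam 2: φ=-45°, α=105°
  dir = (cos 105°, sin 105°) = (-0.2588, 0.9659); from cell (7,1)
  next x-line at t=1.9319, next y-line at t=0.3934; Δt_x=3.8637, Δt_y=1.0353
    y: enter (7,2) at t=0.3934
    y: enter (7,3) at t=1.4287
    x: enter (6,3) at t=1.9319
    y: enter (6,4) at t=2.4640 ← occupied
  → r_2 = 2.4640
beam 3: φ=45°, α=195°
  dir = (cos 195°, sin 195°) = (-0.9659, -0.2588); from cell (7,1)
  next x-line at t=0.5176, next y-line at t=2.3955; Δt_x=1.0353, Δt_y=3.8637
    x: enter (6,1) at t=0.5176
    x: enter (5,1) at t=1.5529
    y: enter (5,0) at t=2.3955 ← occupied
  → r_3 = 2.3955
beam 4: φ=90°, α=240°
  dir = (cos 240°, sin 240°) = (-0.5000, -0.8660); from cell (7,1)
  next x-line at t=1.0000, next y-line at t=0.7159; Δt_x=2.0000, Δt_y=1.1547
    y: enter (7,0) at t=0.7159 ← occupied
  → r_4 = 0.7159

ranges = [1.0000, 2.4640, 2.3955, 0.7159]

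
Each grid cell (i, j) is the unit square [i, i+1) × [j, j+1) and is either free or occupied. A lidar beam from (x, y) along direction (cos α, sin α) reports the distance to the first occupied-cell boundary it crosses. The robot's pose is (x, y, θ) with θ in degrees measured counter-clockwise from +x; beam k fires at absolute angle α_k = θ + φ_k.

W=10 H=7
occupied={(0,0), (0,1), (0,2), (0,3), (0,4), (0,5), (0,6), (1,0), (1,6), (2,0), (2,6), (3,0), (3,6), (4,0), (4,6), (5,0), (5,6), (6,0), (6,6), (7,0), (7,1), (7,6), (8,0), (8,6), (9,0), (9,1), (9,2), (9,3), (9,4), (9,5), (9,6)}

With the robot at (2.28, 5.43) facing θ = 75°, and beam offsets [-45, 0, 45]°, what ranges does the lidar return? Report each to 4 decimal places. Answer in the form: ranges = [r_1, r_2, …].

ranges = [1.1400, 0.5901, 0.6582]

beam 1: φ=-45°, α=30°
  dir = (cos 30°, sin 30°) = (0.8660, 0.5000); from cell (2,5)
  next x-line at t=0.8314, next y-line at t=1.1400; Δt_x=1.1547, Δt_y=2.0000
    x: enter (3,5) at t=0.8314
    y: enter (3,6) at t=1.1400 ← occupied
  → r_1 = 1.1400
beam 2: φ=0°, α=75°
  dir = (cos 75°, sin 75°) = (0.2588, 0.9659); from cell (2,5)
  next x-line at t=2.7819, next y-line at t=0.5901; Δt_x=3.8637, Δt_y=1.0353
    y: enter (2,6) at t=0.5901 ← occupied
  → r_2 = 0.5901
beam 3: φ=45°, α=120°
  dir = (cos 120°, sin 120°) = (-0.5000, 0.8660); from cell (2,5)
  next x-line at t=0.5600, next y-line at t=0.6582; Δt_x=2.0000, Δt_y=1.1547
    x: enter (1,5) at t=0.5600
    y: enter (1,6) at t=0.6582 ← occupied
  → r_3 = 0.6582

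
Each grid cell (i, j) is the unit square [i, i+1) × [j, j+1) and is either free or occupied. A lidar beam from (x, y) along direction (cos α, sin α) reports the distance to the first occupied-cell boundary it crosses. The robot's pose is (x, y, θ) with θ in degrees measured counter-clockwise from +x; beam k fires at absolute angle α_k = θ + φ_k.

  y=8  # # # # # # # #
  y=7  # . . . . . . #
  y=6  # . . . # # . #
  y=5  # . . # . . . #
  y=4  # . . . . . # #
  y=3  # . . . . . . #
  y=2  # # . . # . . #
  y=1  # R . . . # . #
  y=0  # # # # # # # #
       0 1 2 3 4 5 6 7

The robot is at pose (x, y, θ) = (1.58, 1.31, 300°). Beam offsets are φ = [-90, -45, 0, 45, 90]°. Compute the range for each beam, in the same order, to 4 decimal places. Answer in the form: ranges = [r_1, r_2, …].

ranges = [0.6200, 0.3209, 0.3580, 1.1977, 2.7944]

beam 1: φ=-90°, α=210°
  dir = (cos 210°, sin 210°) = (-0.8660, -0.5000); from cell (1,1)
  next x-line at t=0.6697, next y-line at t=0.6200; Δt_x=1.1547, Δt_y=2.0000
    y: enter (1,0) at t=0.6200 ← occupied
  → r_1 = 0.6200
beam 2: φ=-45°, α=255°
  dir = (cos 255°, sin 255°) = (-0.2588, -0.9659); from cell (1,1)
  next x-line at t=2.2409, next y-line at t=0.3209; Δt_x=3.8637, Δt_y=1.0353
    y: enter (1,0) at t=0.3209 ← occupied
  → r_2 = 0.3209
beam 3: φ=0°, α=300°
  dir = (cos 300°, sin 300°) = (0.5000, -0.8660); from cell (1,1)
  next x-line at t=0.8400, next y-line at t=0.3580; Δt_x=2.0000, Δt_y=1.1547
    y: enter (1,0) at t=0.3580 ← occupied
  → r_3 = 0.3580
beam 4: φ=45°, α=345°
  dir = (cos 345°, sin 345°) = (0.9659, -0.2588); from cell (1,1)
  next x-line at t=0.4348, next y-line at t=1.1977; Δt_x=1.0353, Δt_y=3.8637
    x: enter (2,1) at t=0.4348
    y: enter (2,0) at t=1.1977 ← occupied
  → r_4 = 1.1977
beam 5: φ=90°, α=30°
  dir = (cos 30°, sin 30°) = (0.8660, 0.5000); from cell (1,1)
  next x-line at t=0.4850, next y-line at t=1.3800; Δt_x=1.1547, Δt_y=2.0000
    x: enter (2,1) at t=0.4850
    y: enter (2,2) at t=1.3800
    x: enter (3,2) at t=1.6397
    x: enter (4,2) at t=2.7944 ← occupied
  → r_5 = 2.7944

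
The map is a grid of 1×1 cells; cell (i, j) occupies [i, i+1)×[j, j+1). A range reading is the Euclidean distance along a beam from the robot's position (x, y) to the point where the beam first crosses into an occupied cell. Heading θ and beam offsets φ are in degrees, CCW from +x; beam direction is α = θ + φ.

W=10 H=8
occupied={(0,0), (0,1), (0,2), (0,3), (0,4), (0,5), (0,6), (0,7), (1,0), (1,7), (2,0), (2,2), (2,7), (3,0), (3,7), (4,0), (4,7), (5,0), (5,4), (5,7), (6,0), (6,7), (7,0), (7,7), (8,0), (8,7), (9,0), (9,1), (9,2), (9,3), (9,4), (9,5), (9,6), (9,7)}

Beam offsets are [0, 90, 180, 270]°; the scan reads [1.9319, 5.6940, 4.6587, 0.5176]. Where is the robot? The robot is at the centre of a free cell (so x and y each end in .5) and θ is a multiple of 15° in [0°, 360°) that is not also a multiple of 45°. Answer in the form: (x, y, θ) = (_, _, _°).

Enumerate (i+0.5, j+0.5, θ) over the 46 free cells and 16 admissible headings. For each, cast all 4 beams and compare to the given ranges.
  (3.5, 1.5, 300°): beam 1 = 0.5774 ≠ 1.9319 ✗
  (3.5, 3.5, 210°): beam 1 = 1.0000 ≠ 1.9319 ✗
  (7.5, 4.5, 330°): beam 1 = 1.7321 ≠ 1.9319 ✗
  (2.5, 3.5, 330°): beam 1 = 5.0000 ≠ 1.9319 ✗
  …
  (4.5, 6.5, 165°): r_1=1.9319, r_2=5.6940, r_3=4.6587, r_4=0.5176 — all match ✓
Only this pose fits every beam.

(x, y, θ) = (4.5, 6.5, 165°)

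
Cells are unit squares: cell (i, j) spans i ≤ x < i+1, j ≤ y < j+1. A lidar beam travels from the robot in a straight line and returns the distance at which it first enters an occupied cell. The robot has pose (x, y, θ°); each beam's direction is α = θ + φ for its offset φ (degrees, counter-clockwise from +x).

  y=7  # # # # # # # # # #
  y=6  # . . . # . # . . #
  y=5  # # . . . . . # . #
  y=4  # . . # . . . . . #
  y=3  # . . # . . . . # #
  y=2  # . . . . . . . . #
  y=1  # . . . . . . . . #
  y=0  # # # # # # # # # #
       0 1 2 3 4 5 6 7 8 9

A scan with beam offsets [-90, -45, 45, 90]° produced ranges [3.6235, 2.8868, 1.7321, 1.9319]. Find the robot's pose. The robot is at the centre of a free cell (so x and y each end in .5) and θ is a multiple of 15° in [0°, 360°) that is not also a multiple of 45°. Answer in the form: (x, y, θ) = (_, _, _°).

Candidates: 41 free-cell centres × 16 headings = 656 poses. Raycast each; keep the one whose scan matches to 4 dp.
  (3.5, 2.5, 345°): beam 1 = 1.5529 ≠ 3.6235 ✗
  (3.5, 1.5, 150°): beam 1 = 5.1962 ≠ 3.6235 ✗
  (1.5, 4.5, 30°): beam 1 = 4.0415 ≠ 3.6235 ✗
  …
  (5.5, 4.5, 15°): r_1=3.6235, r_2=2.8868, r_3=1.7321, r_4=1.9319 — all match ✓
Only this pose fits every beam.

(x, y, θ) = (5.5, 4.5, 15°)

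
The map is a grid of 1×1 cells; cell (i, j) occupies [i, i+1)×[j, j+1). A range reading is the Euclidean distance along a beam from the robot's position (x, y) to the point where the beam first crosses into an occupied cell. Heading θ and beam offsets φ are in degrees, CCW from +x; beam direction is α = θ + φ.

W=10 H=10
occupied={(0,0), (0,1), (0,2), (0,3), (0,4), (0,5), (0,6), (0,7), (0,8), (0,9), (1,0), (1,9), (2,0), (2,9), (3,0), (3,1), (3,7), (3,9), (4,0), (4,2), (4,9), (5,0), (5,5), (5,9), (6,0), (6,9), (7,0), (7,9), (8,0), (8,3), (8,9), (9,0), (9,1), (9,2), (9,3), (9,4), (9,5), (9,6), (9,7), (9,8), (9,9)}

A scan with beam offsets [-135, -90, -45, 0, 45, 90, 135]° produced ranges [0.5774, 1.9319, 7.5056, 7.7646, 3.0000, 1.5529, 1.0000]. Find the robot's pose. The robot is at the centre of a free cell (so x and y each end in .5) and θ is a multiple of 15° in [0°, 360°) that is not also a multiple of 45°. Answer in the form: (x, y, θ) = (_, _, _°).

Candidates: 59 free-cell centres × 16 headings = 944 poses. Raycast each; keep the one whose scan matches to 4 dp.
  (3.5, 8.5, 60°): beam 1 = 0.5176 ≠ 0.5774 ✗
  (2.5, 6.5, 15°): beam 1 = 3.0000 ≠ 0.5774 ✗
  (6.5, 1.5, 240°): beam 1 = 3.6235 ≠ 0.5774 ✗
  …
  (7.5, 8.5, 255°): r_1=0.5774, r_2=1.9319, r_3=7.5056, r_4=7.7646, r_5=3.0000, r_6=1.5529, r_7=1.0000 — all match ✓
No second candidate reproduces the full scan.

(x, y, θ) = (7.5, 8.5, 255°)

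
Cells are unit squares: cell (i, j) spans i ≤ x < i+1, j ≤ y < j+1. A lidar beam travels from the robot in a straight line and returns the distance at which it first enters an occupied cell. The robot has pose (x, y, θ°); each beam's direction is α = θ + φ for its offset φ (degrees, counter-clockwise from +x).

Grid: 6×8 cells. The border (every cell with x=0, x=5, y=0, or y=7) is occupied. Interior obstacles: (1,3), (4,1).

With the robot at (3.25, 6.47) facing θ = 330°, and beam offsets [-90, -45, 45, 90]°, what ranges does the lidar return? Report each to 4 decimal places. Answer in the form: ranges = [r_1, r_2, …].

ranges = [2.8521, 4.6277, 1.8117, 0.6120]

beam 1: φ=-90°, α=240°
  dir = (cos 240°, sin 240°) = (-0.5000, -0.8660); from cell (3,6)
  next x-line at t=0.5000, next y-line at t=0.5427; Δt_x=2.0000, Δt_y=1.1547
    x: enter (2,6) at t=0.5000
    y: enter (2,5) at t=0.5427
    y: enter (2,4) at t=1.6974
    x: enter (1,4) at t=2.5000
    y: enter (1,3) at t=2.8521 ← occupied
  → r_1 = 2.8521
beam 2: φ=-45°, α=285°
  dir = (cos 285°, sin 285°) = (0.2588, -0.9659); from cell (3,6)
  next x-line at t=2.8978, next y-line at t=0.4866; Δt_x=3.8637, Δt_y=1.0353
    y: enter (3,5) at t=0.4866
    y: enter (3,4) at t=1.5219
    y: enter (3,3) at t=2.5571
    x: enter (4,3) at t=2.8978
    y: enter (4,2) at t=3.5924
    y: enter (4,1) at t=4.6277 ← occupied
  → r_2 = 4.6277
beam 3: φ=45°, α=15°
  dir = (cos 15°, sin 15°) = (0.9659, 0.2588); from cell (3,6)
  next x-line at t=0.7765, next y-line at t=2.0478; Δt_x=1.0353, Δt_y=3.8637
    x: enter (4,6) at t=0.7765
    x: enter (5,6) at t=1.8117 ← occupied
  → r_3 = 1.8117
beam 4: φ=90°, α=60°
  dir = (cos 60°, sin 60°) = (0.5000, 0.8660); from cell (3,6)
  next x-line at t=1.5000, next y-line at t=0.6120; Δt_x=2.0000, Δt_y=1.1547
    y: enter (3,7) at t=0.6120 ← occupied
  → r_4 = 0.6120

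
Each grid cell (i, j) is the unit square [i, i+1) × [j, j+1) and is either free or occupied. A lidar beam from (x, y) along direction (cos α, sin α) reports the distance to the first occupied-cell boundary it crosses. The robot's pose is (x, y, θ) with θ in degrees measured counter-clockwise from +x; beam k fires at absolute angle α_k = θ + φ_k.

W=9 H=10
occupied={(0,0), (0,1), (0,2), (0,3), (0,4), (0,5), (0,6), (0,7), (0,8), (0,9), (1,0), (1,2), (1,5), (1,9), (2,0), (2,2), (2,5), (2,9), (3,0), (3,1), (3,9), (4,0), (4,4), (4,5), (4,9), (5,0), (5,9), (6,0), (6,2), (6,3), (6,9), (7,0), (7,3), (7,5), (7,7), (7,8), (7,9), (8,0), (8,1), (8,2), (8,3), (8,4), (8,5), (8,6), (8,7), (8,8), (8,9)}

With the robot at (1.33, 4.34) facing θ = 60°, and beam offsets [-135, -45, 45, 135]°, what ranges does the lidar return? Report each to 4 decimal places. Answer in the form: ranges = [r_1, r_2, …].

ranges = [1.3873, 2.7642, 0.6833, 0.3416]

beam 1: φ=-135°, α=285°
  direction (0.2588, -0.9659); cell (1,4); t to first gridline: x 2.5887, y 0.3520 (then +3.8637 / +1.0353)
    (1,3) via y @ 0.3520
    (1,2) via y @ 1.3873  # hit
  → r_1 = 1.3873
beam 2: φ=-45°, α=15°
  direction (0.9659, 0.2588); cell (1,4); t to first gridline: x 0.6936, y 2.5500 (then +1.0353 / +3.8637)
    (2,4) via x @ 0.6936
    (3,4) via x @ 1.7289
    (3,5) via y @ 2.5500
    (4,5) via x @ 2.7642  # hit
  → r_2 = 2.7642
beam 3: φ=45°, α=105°
  direction (-0.2588, 0.9659); cell (1,4); t to first gridline: x 1.2750, y 0.6833 (then +3.8637 / +1.0353)
    (1,5) via y @ 0.6833  # hit
  → r_3 = 0.6833
beam 4: φ=135°, α=195°
  direction (-0.9659, -0.2588); cell (1,4); t to first gridline: x 0.3416, y 1.3137 (then +1.0353 / +3.8637)
    (0,4) via x @ 0.3416  # hit
  → r_4 = 0.3416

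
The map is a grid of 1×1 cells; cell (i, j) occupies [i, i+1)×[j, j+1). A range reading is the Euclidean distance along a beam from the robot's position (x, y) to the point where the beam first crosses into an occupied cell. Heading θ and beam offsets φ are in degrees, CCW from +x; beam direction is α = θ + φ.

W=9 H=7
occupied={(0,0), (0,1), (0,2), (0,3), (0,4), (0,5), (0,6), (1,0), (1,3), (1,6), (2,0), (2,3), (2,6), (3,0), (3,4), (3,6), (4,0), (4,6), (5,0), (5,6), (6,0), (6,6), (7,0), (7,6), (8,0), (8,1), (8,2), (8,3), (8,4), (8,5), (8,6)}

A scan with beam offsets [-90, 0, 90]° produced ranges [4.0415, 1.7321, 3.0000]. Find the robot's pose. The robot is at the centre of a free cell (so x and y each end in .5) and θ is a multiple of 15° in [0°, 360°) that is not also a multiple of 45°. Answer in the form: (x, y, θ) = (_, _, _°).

Candidates: 32 free-cell centres × 16 headings = 512 poses. Raycast each; keep the one whose scan matches to 4 dp.
  (5.5, 3.5, 105°): beam 1 = 2.5882 ≠ 4.0415 ✗
  (6.5, 2.5, 105°): beam 1 = 1.5529 ≠ 4.0415 ✗
  (7.5, 1.5, 300°): beam 1 = 1.0000 ≠ 4.0415 ✗
  (4.5, 3.5, 75°): beam 1 = 3.6235 ≠ 4.0415 ✗
  (3.5, 3.5, 165°): beam 1 = 0.5176 ≠ 4.0415 ✗
  …
  (4.5, 2.5, 120°): r_1=4.0415, r_2=1.7321, r_3=3.0000 — all match ✓
Unique over the lattice → pose = (4.5, 2.5, 120°).

(x, y, θ) = (4.5, 2.5, 120°)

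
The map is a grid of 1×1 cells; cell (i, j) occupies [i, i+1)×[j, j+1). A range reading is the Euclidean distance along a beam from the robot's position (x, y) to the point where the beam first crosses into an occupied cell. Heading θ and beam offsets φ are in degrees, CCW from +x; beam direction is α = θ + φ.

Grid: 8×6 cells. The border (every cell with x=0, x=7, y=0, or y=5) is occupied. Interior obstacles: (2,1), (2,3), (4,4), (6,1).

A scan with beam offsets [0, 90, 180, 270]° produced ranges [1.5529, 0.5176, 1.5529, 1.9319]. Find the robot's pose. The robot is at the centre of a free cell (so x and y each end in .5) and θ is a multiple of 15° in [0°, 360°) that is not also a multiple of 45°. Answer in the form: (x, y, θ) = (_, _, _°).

The pose lattice has 20·16 = 320 candidates. Test each by forward raycasting.
  (3.5, 4.5, 330°): beam 1 = 0.5774 ≠ 1.5529 ✗
  (6.5, 3.5, 105°): beam 2 = 5.6940 ≠ 0.5176 ✗
  (4.5, 2.5, 285°): beam 2 = 2.5882 ≠ 0.5176 ✗
  (5.5, 3.5, 30°): beam 1 = 1.7321 ≠ 1.5529 ✗
  (1.5, 1.5, 105°): beam 1 = 1.9319 ≠ 1.5529 ✗
  …
  (6.5, 3.5, 255°): r_1=1.5529, r_2=0.5176, r_3=1.5529, r_4=1.9319 — all match ✓
No second candidate reproduces the full scan.

(x, y, θ) = (6.5, 3.5, 255°)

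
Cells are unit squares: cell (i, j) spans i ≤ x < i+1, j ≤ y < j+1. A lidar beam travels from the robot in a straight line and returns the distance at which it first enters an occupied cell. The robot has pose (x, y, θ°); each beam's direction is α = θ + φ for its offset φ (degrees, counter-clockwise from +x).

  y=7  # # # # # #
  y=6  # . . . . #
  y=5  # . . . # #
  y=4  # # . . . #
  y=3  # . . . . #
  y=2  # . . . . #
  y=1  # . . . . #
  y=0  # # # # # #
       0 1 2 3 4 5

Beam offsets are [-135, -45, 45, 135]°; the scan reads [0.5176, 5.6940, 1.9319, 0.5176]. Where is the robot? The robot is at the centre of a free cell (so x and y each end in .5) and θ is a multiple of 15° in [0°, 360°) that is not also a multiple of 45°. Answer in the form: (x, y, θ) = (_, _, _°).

Enumerate (i+0.5, j+0.5, θ) over the 22 free cells and 16 admissible headings. For each, cast all 4 beams and compare to the given ranges.
  (2.5, 6.5, 300°): beam 1 = 1.5529 ≠ 0.5176 ✗
  (3.5, 4.5, 255°): beam 1 = 2.8868 ≠ 0.5176 ✗
  (3.5, 1.5, 330°): beam 1 = 1.9319 ≠ 0.5176 ✗
  (4.5, 6.5, 150°): beam 2 = 0.5176 ≠ 5.6940 ✗
  …
  (4.5, 1.5, 150°): r_1=0.5176, r_2=5.6940, r_3=1.9319, r_4=0.5176 — all match ✓
Unique over the lattice → pose = (4.5, 1.5, 150°).

(x, y, θ) = (4.5, 1.5, 150°)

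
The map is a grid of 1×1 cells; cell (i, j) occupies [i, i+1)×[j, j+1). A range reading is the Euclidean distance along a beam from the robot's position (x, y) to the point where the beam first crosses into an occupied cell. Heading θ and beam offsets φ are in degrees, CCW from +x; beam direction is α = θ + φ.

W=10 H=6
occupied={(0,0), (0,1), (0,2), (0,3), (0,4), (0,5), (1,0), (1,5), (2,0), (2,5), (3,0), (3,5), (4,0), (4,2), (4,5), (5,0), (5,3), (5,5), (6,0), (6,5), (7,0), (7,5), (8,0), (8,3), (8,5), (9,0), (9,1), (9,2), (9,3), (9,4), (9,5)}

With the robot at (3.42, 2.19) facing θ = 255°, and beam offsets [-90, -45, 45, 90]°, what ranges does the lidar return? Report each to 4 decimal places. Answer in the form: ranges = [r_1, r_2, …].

ranges = [2.5054, 2.3800, 1.3741, 0.6005]

beam 1: φ=-90°, α=165°
  cosα=-0.9659 sinα=0.2588 | (3,2) | tMaxX 0.4348 tMaxY 3.1296 | tΔX 1.0353 tΔY 3.8637
    t=0.4348 [x] (2,2)
    t=1.4701 [x] (1,2)
    t=2.5054 [x] (0,2) — stop
  → r_1 = 2.5054
beam 2: φ=-45°, α=210°
  cosα=-0.8660 sinα=-0.5000 | (3,2) | tMaxX 0.4850 tMaxY 0.3800 | tΔX 1.1547 tΔY 2.0000
    t=0.3800 [y] (3,1)
    t=0.4850 [x] (2,1)
    t=1.6397 [x] (1,1)
    t=2.3800 [y] (1,0) — stop
  → r_2 = 2.3800
beam 3: φ=45°, α=300°
  cosα=0.5000 sinα=-0.8660 | (3,2) | tMaxX 1.1600 tMaxY 0.2194 | tΔX 2.0000 tΔY 1.1547
    t=0.2194 [y] (3,1)
    t=1.1600 [x] (4,1)
    t=1.3741 [y] (4,0) — stop
  → r_3 = 1.3741
beam 4: φ=90°, α=345°
  cosα=0.9659 sinα=-0.2588 | (3,2) | tMaxX 0.6005 tMaxY 0.7341 | tΔX 1.0353 tΔY 3.8637
    t=0.6005 [x] (4,2) — stop
  → r_4 = 0.6005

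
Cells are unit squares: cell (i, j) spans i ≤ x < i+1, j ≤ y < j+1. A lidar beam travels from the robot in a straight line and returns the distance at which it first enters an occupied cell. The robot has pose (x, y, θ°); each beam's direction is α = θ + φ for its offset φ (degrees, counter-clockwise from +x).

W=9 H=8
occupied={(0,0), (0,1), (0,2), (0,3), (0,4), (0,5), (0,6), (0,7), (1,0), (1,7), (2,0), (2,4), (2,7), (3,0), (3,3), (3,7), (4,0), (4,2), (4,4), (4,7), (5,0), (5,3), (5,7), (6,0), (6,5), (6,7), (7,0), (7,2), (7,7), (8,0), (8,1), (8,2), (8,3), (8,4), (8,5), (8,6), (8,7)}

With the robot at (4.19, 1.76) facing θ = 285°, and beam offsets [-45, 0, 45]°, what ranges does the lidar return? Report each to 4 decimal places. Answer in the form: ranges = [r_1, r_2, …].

ranges = [0.8776, 0.7868, 1.5200]

beam 1: φ=-45°, α=240°
  dir = (cos 240°, sin 240°) = (-0.5000, -0.8660); from cell (4,1)
  next x-line at t=0.3800, next y-line at t=0.8776; Δt_x=2.0000, Δt_y=1.1547
    x: enter (3,1) at t=0.3800
    y: enter (3,0) at t=0.8776 ← occupied
  → r_1 = 0.8776
beam 2: φ=0°, α=285°
  dir = (cos 285°, sin 285°) = (0.2588, -0.9659); from cell (4,1)
  next x-line at t=3.1296, next y-line at t=0.7868; Δt_x=3.8637, Δt_y=1.0353
    y: enter (4,0) at t=0.7868 ← occupied
  → r_2 = 0.7868
beam 3: φ=45°, α=330°
  dir = (cos 330°, sin 330°) = (0.8660, -0.5000); from cell (4,1)
  next x-line at t=0.9353, next y-line at t=1.5200; Δt_x=1.1547, Δt_y=2.0000
    x: enter (5,1) at t=0.9353
    y: enter (5,0) at t=1.5200 ← occupied
  → r_3 = 1.5200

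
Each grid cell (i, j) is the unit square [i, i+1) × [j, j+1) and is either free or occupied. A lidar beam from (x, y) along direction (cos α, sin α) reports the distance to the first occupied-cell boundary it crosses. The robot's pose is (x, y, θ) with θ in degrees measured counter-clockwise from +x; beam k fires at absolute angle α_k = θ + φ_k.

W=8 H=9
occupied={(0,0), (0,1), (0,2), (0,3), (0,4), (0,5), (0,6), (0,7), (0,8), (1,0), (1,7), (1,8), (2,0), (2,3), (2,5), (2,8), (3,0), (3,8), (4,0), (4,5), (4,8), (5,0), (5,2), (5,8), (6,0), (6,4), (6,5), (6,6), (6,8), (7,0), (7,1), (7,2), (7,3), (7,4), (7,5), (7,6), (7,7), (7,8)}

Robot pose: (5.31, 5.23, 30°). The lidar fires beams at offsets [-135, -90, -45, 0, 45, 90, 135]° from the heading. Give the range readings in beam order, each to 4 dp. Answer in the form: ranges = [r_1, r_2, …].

beam 1: φ=-135°, α=255°
  dir = (cos 255°, sin 255°) = (-0.2588, -0.9659); from cell (5,5)
  next x-line at t=1.1977, next y-line at t=0.2381; Δt_x=3.8637, Δt_y=1.0353
    y: enter (5,4) at t=0.2381
    x: enter (4,4) at t=1.1977
    y: enter (4,3) at t=1.2734
    y: enter (4,2) at t=2.3087
    y: enter (4,1) at t=3.3439
    y: enter (4,0) at t=4.3792 ← occupied
  → r_1 = 4.3792
beam 2: φ=-90°, α=300°
  dir = (cos 300°, sin 300°) = (0.5000, -0.8660); from cell (5,5)
  next x-line at t=1.3800, next y-line at t=0.2656; Δt_x=2.0000, Δt_y=1.1547
    y: enter (5,4) at t=0.2656
    x: enter (6,4) at t=1.3800 ← occupied
  → r_2 = 1.3800
beam 3: φ=-45°, α=345°
  dir = (cos 345°, sin 345°) = (0.9659, -0.2588); from cell (5,5)
  next x-line at t=0.7143, next y-line at t=0.8887; Δt_x=1.0353, Δt_y=3.8637
    x: enter (6,5) at t=0.7143 ← occupied
  → r_3 = 0.7143
beam 4: φ=0°, α=30°
  dir = (cos 30°, sin 30°) = (0.8660, 0.5000); from cell (5,5)
  next x-line at t=0.7967, next y-line at t=1.5400; Δt_x=1.1547, Δt_y=2.0000
    x: enter (6,5) at t=0.7967 ← occupied
  → r_4 = 0.7967
beam 5: φ=45°, α=75°
  dir = (cos 75°, sin 75°) = (0.2588, 0.9659); from cell (5,5)
  next x-line at t=2.6660, next y-line at t=0.7972; Δt_x=3.8637, Δt_y=1.0353
    y: enter (5,6) at t=0.7972
    y: enter (5,7) at t=1.8324
    x: enter (6,7) at t=2.6660
    y: enter (6,8) at t=2.8677 ← occupied
  → r_5 = 2.8677
beam 6: φ=90°, α=120°
  dir = (cos 120°, sin 120°) = (-0.5000, 0.8660); from cell (5,5)
  next x-line at t=0.6200, next y-line at t=0.8891; Δt_x=2.0000, Δt_y=1.1547
    x: enter (4,5) at t=0.6200 ← occupied
  → r_6 = 0.6200
beam 7: φ=135°, α=165°
  dir = (cos 165°, sin 165°) = (-0.9659, 0.2588); from cell (5,5)
  next x-line at t=0.3209, next y-line at t=2.9751; Δt_x=1.0353, Δt_y=3.8637
    x: enter (4,5) at t=0.3209 ← occupied
  → r_7 = 0.3209

ranges = [4.3792, 1.3800, 0.7143, 0.7967, 2.8677, 0.6200, 0.3209]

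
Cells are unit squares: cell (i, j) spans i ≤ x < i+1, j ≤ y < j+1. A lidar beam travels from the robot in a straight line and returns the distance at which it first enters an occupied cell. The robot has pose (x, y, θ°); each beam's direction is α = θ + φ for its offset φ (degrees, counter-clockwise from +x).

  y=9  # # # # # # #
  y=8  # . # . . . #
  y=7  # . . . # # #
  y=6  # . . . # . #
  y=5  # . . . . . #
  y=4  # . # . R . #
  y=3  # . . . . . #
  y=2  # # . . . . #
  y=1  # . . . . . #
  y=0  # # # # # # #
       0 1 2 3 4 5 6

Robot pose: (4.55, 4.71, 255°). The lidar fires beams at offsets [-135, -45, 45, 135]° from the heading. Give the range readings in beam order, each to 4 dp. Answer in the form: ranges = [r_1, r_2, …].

ranges = [3.7990, 3.4200, 2.9000, 1.6743]

beam 1: φ=-135°, α=120°
  d=(-0.5000,0.8660)  start (4,4)  tX=1.1000 tY=0.3349  stride 1/|dx|=2.0000 1/|dy|=1.1547
    cross y-line → (4,5), t=0.3349
    cross x-line → (3,5), t=1.1000
    cross y-line → (3,6), t=1.4896
    cross y-line → (3,7), t=2.6443
    cross x-line → (2,7), t=3.1000
    cross y-line → (2,8), t=3.7990 (wall)
  → r_1 = 3.7990
beam 2: φ=-45°, α=210°
  d=(-0.8660,-0.5000)  start (4,4)  tX=0.6351 tY=1.4200  stride 1/|dx|=1.1547 1/|dy|=2.0000
    cross x-line → (3,4), t=0.6351
    cross y-line → (3,3), t=1.4200
    cross x-line → (2,3), t=1.7898
    cross x-line → (1,3), t=2.9445
    cross y-line → (1,2), t=3.4200 (wall)
  → r_2 = 3.4200
beam 3: φ=45°, α=300°
  d=(0.5000,-0.8660)  start (4,4)  tX=0.9000 tY=0.8198  stride 1/|dx|=2.0000 1/|dy|=1.1547
    cross y-line → (4,3), t=0.8198
    cross x-line → (5,3), t=0.9000
    cross y-line → (5,2), t=1.9745
    cross x-line → (6,2), t=2.9000 (wall)
  → r_3 = 2.9000
beam 4: φ=135°, α=30°
  d=(0.8660,0.5000)  start (4,4)  tX=0.5196 tY=0.5800  stride 1/|dx|=1.1547 1/|dy|=2.0000
    cross x-line → (5,4), t=0.5196
    cross y-line → (5,5), t=0.5800
    cross x-line → (6,5), t=1.6743 (wall)
  → r_4 = 1.6743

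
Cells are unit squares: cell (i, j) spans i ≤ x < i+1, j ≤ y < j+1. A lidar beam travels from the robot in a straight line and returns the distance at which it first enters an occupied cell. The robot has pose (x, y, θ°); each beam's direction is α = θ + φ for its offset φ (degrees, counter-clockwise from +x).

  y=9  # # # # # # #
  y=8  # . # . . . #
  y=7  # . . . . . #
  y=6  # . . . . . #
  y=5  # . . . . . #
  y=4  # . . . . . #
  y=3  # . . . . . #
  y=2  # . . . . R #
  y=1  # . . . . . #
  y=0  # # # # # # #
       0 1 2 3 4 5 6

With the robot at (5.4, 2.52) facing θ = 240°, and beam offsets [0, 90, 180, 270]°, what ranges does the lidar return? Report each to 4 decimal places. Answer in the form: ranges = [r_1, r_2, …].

ranges = [1.7551, 0.6928, 1.2000, 5.0807]

beam 1: φ=0°, α=240°
  dir = (cos 240°, sin 240°) = (-0.5000, -0.8660); from cell (5,2)
  next x-line at t=0.8000, next y-line at t=0.6004; Δt_x=2.0000, Δt_y=1.1547
    y: enter (5,1) at t=0.6004
    x: enter (4,1) at t=0.8000
    y: enter (4,0) at t=1.7551 ← occupied
  → r_1 = 1.7551
beam 2: φ=90°, α=330°
  dir = (cos 330°, sin 330°) = (0.8660, -0.5000); from cell (5,2)
  next x-line at t=0.6928, next y-line at t=1.0400; Δt_x=1.1547, Δt_y=2.0000
    x: enter (6,2) at t=0.6928 ← occupied
  → r_2 = 0.6928
beam 3: φ=180°, α=60°
  dir = (cos 60°, sin 60°) = (0.5000, 0.8660); from cell (5,2)
  next x-line at t=1.2000, next y-line at t=0.5543; Δt_x=2.0000, Δt_y=1.1547
    y: enter (5,3) at t=0.5543
    x: enter (6,3) at t=1.2000 ← occupied
  → r_3 = 1.2000
beam 4: φ=270°, α=150°
  dir = (cos 150°, sin 150°) = (-0.8660, 0.5000); from cell (5,2)
  next x-line at t=0.4619, next y-line at t=0.9600; Δt_x=1.1547, Δt_y=2.0000
    x: enter (4,2) at t=0.4619
    y: enter (4,3) at t=0.9600
    x: enter (3,3) at t=1.6166
    x: enter (2,3) at t=2.7713
    y: enter (2,4) at t=2.9600
    x: enter (1,4) at t=3.9260
    y: enter (1,5) at t=4.9600
    x: enter (0,5) at t=5.0807 ← occupied
  → r_4 = 5.0807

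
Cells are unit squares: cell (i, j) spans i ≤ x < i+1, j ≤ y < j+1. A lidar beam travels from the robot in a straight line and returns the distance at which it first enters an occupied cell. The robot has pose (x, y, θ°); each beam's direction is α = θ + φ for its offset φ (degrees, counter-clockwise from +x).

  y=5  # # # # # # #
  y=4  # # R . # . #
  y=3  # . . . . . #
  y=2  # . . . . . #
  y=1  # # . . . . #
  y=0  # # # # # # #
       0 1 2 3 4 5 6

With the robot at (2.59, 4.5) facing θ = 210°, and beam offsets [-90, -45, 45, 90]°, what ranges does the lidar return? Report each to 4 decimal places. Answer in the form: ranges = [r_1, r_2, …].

ranges = [0.5774, 0.6108, 2.5882, 4.0415]

beam 1: φ=-90°, α=120°
  dir = (cos 120°, sin 120°) = (-0.5000, 0.8660); from cell (2,4)
  next x-line at t=1.1800, next y-line at t=0.5774; Δt_x=2.0000, Δt_y=1.1547
    y: enter (2,5) at t=0.5774 ← occupied
  → r_1 = 0.5774
beam 2: φ=-45°, α=165°
  dir = (cos 165°, sin 165°) = (-0.9659, 0.2588); from cell (2,4)
  next x-line at t=0.6108, next y-line at t=1.9319; Δt_x=1.0353, Δt_y=3.8637
    x: enter (1,4) at t=0.6108 ← occupied
  → r_2 = 0.6108
beam 3: φ=45°, α=255°
  dir = (cos 255°, sin 255°) = (-0.2588, -0.9659); from cell (2,4)
  next x-line at t=2.2796, next y-line at t=0.5176; Δt_x=3.8637, Δt_y=1.0353
    y: enter (2,3) at t=0.5176
    y: enter (2,2) at t=1.5529
    x: enter (1,2) at t=2.2796
    y: enter (1,1) at t=2.5882 ← occupied
  → r_3 = 2.5882
beam 4: φ=90°, α=300°
  dir = (cos 300°, sin 300°) = (0.5000, -0.8660); from cell (2,4)
  next x-line at t=0.8200, next y-line at t=0.5774; Δt_x=2.0000, Δt_y=1.1547
    y: enter (2,3) at t=0.5774
    x: enter (3,3) at t=0.8200
    y: enter (3,2) at t=1.7321
    x: enter (4,2) at t=2.8200
    y: enter (4,1) at t=2.8868
    y: enter (4,0) at t=4.0415 ← occupied
  → r_4 = 4.0415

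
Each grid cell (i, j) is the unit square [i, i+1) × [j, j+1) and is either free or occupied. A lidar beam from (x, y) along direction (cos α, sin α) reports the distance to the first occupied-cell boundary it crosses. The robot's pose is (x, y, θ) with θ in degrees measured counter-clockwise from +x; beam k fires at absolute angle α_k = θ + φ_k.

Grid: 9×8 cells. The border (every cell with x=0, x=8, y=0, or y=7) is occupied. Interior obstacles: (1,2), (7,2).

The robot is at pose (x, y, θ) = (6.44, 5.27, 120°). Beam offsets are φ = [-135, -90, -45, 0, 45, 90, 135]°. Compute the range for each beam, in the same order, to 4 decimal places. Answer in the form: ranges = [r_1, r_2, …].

ranges = [1.6150, 1.8013, 1.7910, 1.9976, 5.6319, 5.1269, 4.4206]

beam 1: φ=-135°, α=345°
  dir = (cos 345°, sin 345°) = (0.9659, -0.2588); from cell (6,5)
  next x-line at t=0.5798, next y-line at t=1.0432; Δt_x=1.0353, Δt_y=3.8637
    x: enter (7,5) at t=0.5798
    y: enter (7,4) at t=1.0432
    x: enter (8,4) at t=1.6150 ← occupied
  → r_1 = 1.6150
beam 2: φ=-90°, α=30°
  dir = (cos 30°, sin 30°) = (0.8660, 0.5000); from cell (6,5)
  next x-line at t=0.6466, next y-line at t=1.4600; Δt_x=1.1547, Δt_y=2.0000
    x: enter (7,5) at t=0.6466
    y: enter (7,6) at t=1.4600
    x: enter (8,6) at t=1.8013 ← occupied
  → r_2 = 1.8013
beam 3: φ=-45°, α=75°
  dir = (cos 75°, sin 75°) = (0.2588, 0.9659); from cell (6,5)
  next x-line at t=2.1637, next y-line at t=0.7558; Δt_x=3.8637, Δt_y=1.0353
    y: enter (6,6) at t=0.7558
    y: enter (6,7) at t=1.7910 ← occupied
  → r_3 = 1.7910
beam 4: φ=0°, α=120°
  dir = (cos 120°, sin 120°) = (-0.5000, 0.8660); from cell (6,5)
  next x-line at t=0.8800, next y-line at t=0.8429; Δt_x=2.0000, Δt_y=1.1547
    y: enter (6,6) at t=0.8429
    x: enter (5,6) at t=0.8800
    y: enter (5,7) at t=1.9976 ← occupied
  → r_4 = 1.9976
beam 5: φ=45°, α=165°
  dir = (cos 165°, sin 165°) = (-0.9659, 0.2588); from cell (6,5)
  next x-line at t=0.4555, next y-line at t=2.8205; Δt_x=1.0353, Δt_y=3.8637
    x: enter (5,5) at t=0.4555
    x: enter (4,5) at t=1.4908
    x: enter (3,5) at t=2.5261
    y: enter (3,6) at t=2.8205
    x: enter (2,6) at t=3.5614
    x: enter (1,6) at t=4.5966
    x: enter (0,6) at t=5.6319 ← occupied
  → r_5 = 5.6319
beam 6: φ=90°, α=210°
  dir = (cos 210°, sin 210°) = (-0.8660, -0.5000); from cell (6,5)
  next x-line at t=0.5081, next y-line at t=0.5400; Δt_x=1.1547, Δt_y=2.0000
    x: enter (5,5) at t=0.5081
    y: enter (5,4) at t=0.5400
    x: enter (4,4) at t=1.6628
    y: enter (4,3) at t=2.5400
    x: enter (3,3) at t=2.8175
    x: enter (2,3) at t=3.9722
    y: enter (2,2) at t=4.5400
    x: enter (1,2) at t=5.1269 ← occupied
  → r_6 = 5.1269
beam 7: φ=135°, α=255°
  dir = (cos 255°, sin 255°) = (-0.2588, -0.9659); from cell (6,5)
  next x-line at t=1.7000, next y-line at t=0.2795; Δt_x=3.8637, Δt_y=1.0353
    y: enter (6,4) at t=0.2795
    y: enter (6,3) at t=1.3148
    x: enter (5,3) at t=1.7000
    y: enter (5,2) at t=2.3501
    y: enter (5,1) at t=3.3854
    y: enter (5,0) at t=4.4206 ← occupied
  → r_7 = 4.4206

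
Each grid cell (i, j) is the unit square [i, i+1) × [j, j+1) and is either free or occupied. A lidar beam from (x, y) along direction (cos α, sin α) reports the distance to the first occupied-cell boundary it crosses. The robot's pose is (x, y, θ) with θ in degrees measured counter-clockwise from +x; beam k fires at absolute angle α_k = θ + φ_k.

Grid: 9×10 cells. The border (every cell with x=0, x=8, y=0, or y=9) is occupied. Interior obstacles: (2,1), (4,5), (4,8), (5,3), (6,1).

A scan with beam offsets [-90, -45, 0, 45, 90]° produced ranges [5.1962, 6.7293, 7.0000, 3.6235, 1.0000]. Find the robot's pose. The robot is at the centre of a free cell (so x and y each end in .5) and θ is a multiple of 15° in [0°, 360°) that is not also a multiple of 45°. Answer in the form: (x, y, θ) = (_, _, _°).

(x, y, θ) = (1.5, 5.5, 30°)

Enumerate (i+0.5, j+0.5, θ) over the 51 free cells and 16 admissible headings. For each, cast all 5 beams and compare to the given ranges.
  (5.5, 5.5, 345°): beam 1 = 1.5529 ≠ 5.1962 ✗
  (5.5, 1.5, 150°): beam 1 = 5.0000 ≠ 5.1962 ✗
  (6.5, 8.5, 255°): beam 1 = 1.5529 ≠ 5.1962 ✗
  (1.5, 7.5, 210°): beam 1 = 1.0000 ≠ 5.1962 ✗
  …
  (1.5, 5.5, 30°): r_1=5.1962, r_2=6.7293, r_3=7.0000, r_4=3.6235, r_5=1.0000 — all match ✓
No second candidate reproduces the full scan.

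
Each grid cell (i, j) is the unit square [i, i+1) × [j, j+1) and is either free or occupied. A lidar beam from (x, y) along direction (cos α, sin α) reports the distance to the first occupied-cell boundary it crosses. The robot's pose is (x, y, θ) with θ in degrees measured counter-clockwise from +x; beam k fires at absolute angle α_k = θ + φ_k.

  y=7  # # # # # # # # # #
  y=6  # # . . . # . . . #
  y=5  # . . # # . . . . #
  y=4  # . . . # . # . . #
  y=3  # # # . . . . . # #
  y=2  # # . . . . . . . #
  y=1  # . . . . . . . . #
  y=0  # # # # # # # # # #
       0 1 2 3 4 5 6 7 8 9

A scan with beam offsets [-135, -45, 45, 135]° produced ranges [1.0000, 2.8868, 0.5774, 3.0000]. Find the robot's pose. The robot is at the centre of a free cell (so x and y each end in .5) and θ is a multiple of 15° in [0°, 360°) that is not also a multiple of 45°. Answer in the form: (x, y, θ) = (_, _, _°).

Candidates: 38 free-cell centres × 16 headings = 608 poses. Raycast each; keep the one whose scan matches to 4 dp.
  (6.5, 6.5, 285°): beam 1 = 0.5774 ≠ 1.0000 ✗
  (6.5, 5.5, 240°): beam 1 = 1.5529 ≠ 1.0000 ✗
  (6.5, 2.5, 15°): beam 1 = 1.7321 ≠ 1.0000 ✗
  (4.5, 6.5, 15°): beam 1 = 0.5774 ≠ 1.0000 ✗
  …
  (7.5, 3.5, 285°): r_1=1.0000, r_2=2.8868, r_3=0.5774, r_4=3.0000 — all match ✓
Unique over the lattice → pose = (7.5, 3.5, 285°).

(x, y, θ) = (7.5, 3.5, 285°)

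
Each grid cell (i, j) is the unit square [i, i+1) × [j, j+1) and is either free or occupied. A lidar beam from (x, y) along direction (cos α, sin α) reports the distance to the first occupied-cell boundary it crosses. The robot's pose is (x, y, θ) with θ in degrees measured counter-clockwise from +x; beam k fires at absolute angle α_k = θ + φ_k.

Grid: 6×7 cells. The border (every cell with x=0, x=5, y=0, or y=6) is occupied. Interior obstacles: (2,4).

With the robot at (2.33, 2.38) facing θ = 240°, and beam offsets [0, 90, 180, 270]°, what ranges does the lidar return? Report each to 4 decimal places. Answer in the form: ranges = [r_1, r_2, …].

beam 1: φ=0°, α=240°
  cosα=-0.5000 sinα=-0.8660 | (2,2) | tMaxX 0.6600 tMaxY 0.4388 | tΔX 2.0000 tΔY 1.1547
    t=0.4388 [y] (2,1)
    t=0.6600 [x] (1,1)
    t=1.5935 [y] (1,0) — stop
  → r_1 = 1.5935
beam 2: φ=90°, α=330°
  cosα=0.8660 sinα=-0.5000 | (2,2) | tMaxX 0.7736 tMaxY 0.7600 | tΔX 1.1547 tΔY 2.0000
    t=0.7600 [y] (2,1)
    t=0.7736 [x] (3,1)
    t=1.9283 [x] (4,1)
    t=2.7600 [y] (4,0) — stop
  → r_2 = 2.7600
beam 3: φ=180°, α=60°
  cosα=0.5000 sinα=0.8660 | (2,2) | tMaxX 1.3400 tMaxY 0.7159 | tΔX 2.0000 tΔY 1.1547
    t=0.7159 [y] (2,3)
    t=1.3400 [x] (3,3)
    t=1.8706 [y] (3,4)
    t=3.0253 [y] (3,5)
    t=3.3400 [x] (4,5)
    t=4.1800 [y] (4,6) — stop
  → r_3 = 4.1800
beam 4: φ=270°, α=150°
  cosα=-0.8660 sinα=0.5000 | (2,2) | tMaxX 0.3811 tMaxY 1.2400 | tΔX 1.1547 tΔY 2.0000
    t=0.3811 [x] (1,2)
    t=1.2400 [y] (1,3)
    t=1.5358 [x] (0,3) — stop
  → r_4 = 1.5358

ranges = [1.5935, 2.7600, 4.1800, 1.5358]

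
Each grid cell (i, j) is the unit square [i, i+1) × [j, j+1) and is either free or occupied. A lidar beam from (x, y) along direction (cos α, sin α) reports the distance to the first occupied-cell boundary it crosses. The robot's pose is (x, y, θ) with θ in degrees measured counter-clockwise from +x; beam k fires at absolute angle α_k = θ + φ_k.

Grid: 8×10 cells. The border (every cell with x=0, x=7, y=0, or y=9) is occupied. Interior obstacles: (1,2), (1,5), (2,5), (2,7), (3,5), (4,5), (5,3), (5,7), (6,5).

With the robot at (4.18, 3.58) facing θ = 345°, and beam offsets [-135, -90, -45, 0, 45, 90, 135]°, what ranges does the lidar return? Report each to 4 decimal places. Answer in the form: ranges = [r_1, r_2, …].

beam 1: φ=-135°, α=210°
  direction (-0.8660, -0.5000); cell (4,3); t to first gridline: x 0.2078, y 1.1600 (then +1.1547 / +2.0000)
    (3,3) via x @ 0.2078
    (3,2) via y @ 1.1600
    (2,2) via x @ 1.3625
    (1,2) via x @ 2.5172  # hit
  → r_1 = 2.5172
beam 2: φ=-90°, α=255°
  direction (-0.2588, -0.9659); cell (4,3); t to first gridline: x 0.6955, y 0.6005 (then +3.8637 / +1.0353)
    (4,2) via y @ 0.6005
    (3,2) via x @ 0.6955
    (3,1) via y @ 1.6357
    (3,0) via y @ 2.6710  # hit
  → r_2 = 2.6710
beam 3: φ=-45°, α=300°
  direction (0.5000, -0.8660); cell (4,3); t to first gridline: x 1.6400, y 0.6697 (then +2.0000 / +1.1547)
    (4,2) via y @ 0.6697
    (5,2) via x @ 1.6400
    (5,1) via y @ 1.8244
    (5,0) via y @ 2.9791  # hit
  → r_3 = 2.9791
beam 4: φ=0°, α=345°
  direction (0.9659, -0.2588); cell (4,3); t to first gridline: x 0.8489, y 2.2409 (then +1.0353 / +3.8637)
    (5,3) via x @ 0.8489  # hit
  → r_4 = 0.8489
beam 5: φ=45°, α=30°
  direction (0.8660, 0.5000); cell (4,3); t to first gridline: x 0.9469, y 0.8400 (then +1.1547 / +2.0000)
    (4,4) via y @ 0.8400
    (5,4) via x @ 0.9469
    (6,4) via x @ 2.1016
    (6,5) via y @ 2.8400  # hit
  → r_5 = 2.8400
beam 6: φ=90°, α=75°
  direction (0.2588, 0.9659); cell (4,3); t to first gridline: x 3.1682, y 0.4348 (then +3.8637 / +1.0353)
    (4,4) via y @ 0.4348
    (4,5) via y @ 1.4701  # hit
  → r_6 = 1.4701
beam 7: φ=135°, α=120°
  direction (-0.5000, 0.8660); cell (4,3); t to first gridline: x 0.3600, y 0.4850 (then +2.0000 / +1.1547)
    (3,3) via x @ 0.3600
    (3,4) via y @ 0.4850
    (3,5) via y @ 1.6397  # hit
  → r_7 = 1.6397

ranges = [2.5172, 2.6710, 2.9791, 0.8489, 2.8400, 1.4701, 1.6397]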